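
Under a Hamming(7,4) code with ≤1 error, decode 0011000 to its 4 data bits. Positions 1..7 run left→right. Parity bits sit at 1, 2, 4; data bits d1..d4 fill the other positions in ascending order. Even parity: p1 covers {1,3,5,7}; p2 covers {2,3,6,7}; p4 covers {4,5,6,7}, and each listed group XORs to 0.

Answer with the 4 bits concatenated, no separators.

s1 (pos 1,3,5,7): 0⊕1⊕0⊕0 = 1
s2 (pos 2,3,6,7): 0⊕1⊕0⊕0 = 1
s4 (pos 4,5,6,7): 1⊕0⊕0⊕0 = 1
Syndrome s4…s1 = 111 → error at position 7.
Flip position 7: 0011000 → 0011001
Read data bits from positions 3,5,6,7: 1001

1001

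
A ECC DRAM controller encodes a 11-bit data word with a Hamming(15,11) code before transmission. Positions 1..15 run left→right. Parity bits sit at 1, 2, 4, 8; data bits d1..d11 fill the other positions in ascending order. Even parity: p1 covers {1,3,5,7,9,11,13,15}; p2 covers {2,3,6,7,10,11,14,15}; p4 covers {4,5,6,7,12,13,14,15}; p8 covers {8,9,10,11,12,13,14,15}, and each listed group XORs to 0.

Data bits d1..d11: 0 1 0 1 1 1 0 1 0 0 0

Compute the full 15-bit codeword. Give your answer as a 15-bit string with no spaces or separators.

Place data at non-parity positions: p1 p2 0 p4 1 0 1 p8 1 1 0 1 0 0 0
p1 (pos 1,3,5,7,9,11,13,15): XOR of data positions = 0⊕1⊕1⊕1⊕0⊕0⊕0 = 1
p2 (pos 2,3,6,7,10,11,14,15): XOR of data positions = 0⊕0⊕1⊕1⊕0⊕0⊕0 = 0
p4 (pos 4,5,6,7,12,13,14,15): XOR of data positions = 1⊕0⊕1⊕1⊕0⊕0⊕0 = 1
p8 (pos 8,9,10,11,12,13,14,15): XOR of data positions = 1⊕1⊕0⊕1⊕0⊕0⊕0 = 1
Codeword: 100110111101000

100110111101000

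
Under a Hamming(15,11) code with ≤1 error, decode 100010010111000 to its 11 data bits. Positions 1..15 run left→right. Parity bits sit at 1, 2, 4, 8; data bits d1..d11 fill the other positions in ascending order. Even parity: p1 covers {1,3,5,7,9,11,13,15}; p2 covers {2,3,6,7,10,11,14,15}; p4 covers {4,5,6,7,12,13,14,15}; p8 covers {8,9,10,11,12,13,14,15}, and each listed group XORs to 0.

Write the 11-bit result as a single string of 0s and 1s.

01000111000

s1 (pos 1,3,5,7,9,11,13,15): 1⊕0⊕1⊕0⊕0⊕1⊕0⊕0 = 1
s2 (pos 2,3,6,7,10,11,14,15): 0⊕0⊕0⊕0⊕1⊕1⊕0⊕0 = 0
s4 (pos 4,5,6,7,12,13,14,15): 0⊕1⊕0⊕0⊕1⊕0⊕0⊕0 = 0
s8 (pos 8,9,10,11,12,13,14,15): 1⊕0⊕1⊕1⊕1⊕0⊕0⊕0 = 0
Syndrome s8…s1 = 0001 → error at position 1.
Flip position 1: 100010010111000 → 000010010111000
Read data bits from positions 3,5,6,7,9,10,11,12,13,14,15: 01000111000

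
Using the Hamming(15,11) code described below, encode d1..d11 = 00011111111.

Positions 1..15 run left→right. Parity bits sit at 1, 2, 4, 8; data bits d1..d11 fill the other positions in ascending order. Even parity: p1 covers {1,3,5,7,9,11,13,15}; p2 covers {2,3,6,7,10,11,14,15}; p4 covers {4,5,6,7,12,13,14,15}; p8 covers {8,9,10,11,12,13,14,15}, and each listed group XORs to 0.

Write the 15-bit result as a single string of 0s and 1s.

110100111111111

Place data at non-parity positions: p1 p2 0 p4 0 0 1 p8 1 1 1 1 1 1 1
p1 (pos 1,3,5,7,9,11,13,15): XOR of data positions = 0⊕0⊕1⊕1⊕1⊕1⊕1 = 1
p2 (pos 2,3,6,7,10,11,14,15): XOR of data positions = 0⊕0⊕1⊕1⊕1⊕1⊕1 = 1
p4 (pos 4,5,6,7,12,13,14,15): XOR of data positions = 0⊕0⊕1⊕1⊕1⊕1⊕1 = 1
p8 (pos 8,9,10,11,12,13,14,15): XOR of data positions = 1⊕1⊕1⊕1⊕1⊕1⊕1 = 1
Codeword: 110100111111111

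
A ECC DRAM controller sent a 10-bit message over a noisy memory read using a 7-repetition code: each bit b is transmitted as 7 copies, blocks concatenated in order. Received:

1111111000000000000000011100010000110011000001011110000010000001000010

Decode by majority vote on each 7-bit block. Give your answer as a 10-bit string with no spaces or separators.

Block 1 (1111111): 7 ones → 1
Block 2 (0000000): 0 ones → 0
Block 3 (0000000): 0 ones → 0
Block 4 (0011100): 3 ones → 0
Block 5 (0100001): 2 ones → 0
Block 6 (1001100): 3 ones → 0
Block 7 (0001011): 3 ones → 0
Block 8 (1100000): 2 ones → 0
Block 9 (1000000): 1 one → 0
Block 10 (1000010): 2 ones → 0

1000000000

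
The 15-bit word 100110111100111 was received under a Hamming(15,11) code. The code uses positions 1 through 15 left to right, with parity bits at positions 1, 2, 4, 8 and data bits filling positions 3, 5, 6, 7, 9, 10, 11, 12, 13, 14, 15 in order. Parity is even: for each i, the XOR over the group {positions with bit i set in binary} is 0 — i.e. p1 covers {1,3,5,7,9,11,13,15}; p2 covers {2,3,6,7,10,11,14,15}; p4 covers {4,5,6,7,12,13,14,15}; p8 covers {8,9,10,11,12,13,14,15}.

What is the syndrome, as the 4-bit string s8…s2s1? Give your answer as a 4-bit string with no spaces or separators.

0000

s1 (pos 1,3,5,7,9,11,13,15): 1⊕0⊕1⊕1⊕1⊕0⊕1⊕1 = 0
s2 (pos 2,3,6,7,10,11,14,15): 0⊕0⊕0⊕1⊕1⊕0⊕1⊕1 = 0
s4 (pos 4,5,6,7,12,13,14,15): 1⊕1⊕0⊕1⊕0⊕1⊕1⊕1 = 0
s8 (pos 8,9,10,11,12,13,14,15): 1⊕1⊕1⊕0⊕0⊕1⊕1⊕1 = 0
Syndrome s8…s1 = 0000 → no error.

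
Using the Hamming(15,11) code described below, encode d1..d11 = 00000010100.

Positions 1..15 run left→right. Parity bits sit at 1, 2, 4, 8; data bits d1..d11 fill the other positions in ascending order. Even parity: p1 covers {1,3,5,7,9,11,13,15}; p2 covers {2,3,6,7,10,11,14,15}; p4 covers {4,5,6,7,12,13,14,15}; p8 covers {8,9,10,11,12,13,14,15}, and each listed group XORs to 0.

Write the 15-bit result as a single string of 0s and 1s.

Place data at non-parity positions: p1 p2 0 p4 0 0 0 p8 0 0 1 0 1 0 0
p1 (pos 1,3,5,7,9,11,13,15): XOR of data positions = 0⊕0⊕0⊕0⊕1⊕1⊕0 = 0
p2 (pos 2,3,6,7,10,11,14,15): XOR of data positions = 0⊕0⊕0⊕0⊕1⊕0⊕0 = 1
p4 (pos 4,5,6,7,12,13,14,15): XOR of data positions = 0⊕0⊕0⊕0⊕1⊕0⊕0 = 1
p8 (pos 8,9,10,11,12,13,14,15): XOR of data positions = 0⊕0⊕1⊕0⊕1⊕0⊕0 = 0
Codeword: 010100000010100

010100000010100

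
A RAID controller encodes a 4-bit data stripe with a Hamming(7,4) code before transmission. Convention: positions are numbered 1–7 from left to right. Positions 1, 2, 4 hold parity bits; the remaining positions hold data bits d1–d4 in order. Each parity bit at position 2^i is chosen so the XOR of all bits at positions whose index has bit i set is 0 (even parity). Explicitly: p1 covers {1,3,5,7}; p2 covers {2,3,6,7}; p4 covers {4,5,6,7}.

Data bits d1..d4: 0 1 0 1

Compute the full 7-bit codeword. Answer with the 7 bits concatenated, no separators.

Place data at non-parity positions: p1 p2 0 p4 1 0 1
p1 (pos 1,3,5,7): XOR of data positions = 0⊕1⊕1 = 0
p2 (pos 2,3,6,7): XOR of data positions = 0⊕0⊕1 = 1
p4 (pos 4,5,6,7): XOR of data positions = 1⊕0⊕1 = 0
Codeword: 0100101

0100101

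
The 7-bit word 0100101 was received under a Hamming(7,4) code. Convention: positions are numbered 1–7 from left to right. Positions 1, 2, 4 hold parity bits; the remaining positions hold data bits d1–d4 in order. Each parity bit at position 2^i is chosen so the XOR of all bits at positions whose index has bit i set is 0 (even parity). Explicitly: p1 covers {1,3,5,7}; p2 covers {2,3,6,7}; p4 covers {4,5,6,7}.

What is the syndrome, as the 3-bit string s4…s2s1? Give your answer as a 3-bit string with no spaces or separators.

s1 (pos 1,3,5,7): 0⊕0⊕1⊕1 = 0
s2 (pos 2,3,6,7): 1⊕0⊕0⊕1 = 0
s4 (pos 4,5,6,7): 0⊕1⊕0⊕1 = 0
Syndrome s4…s1 = 000 → no error.

000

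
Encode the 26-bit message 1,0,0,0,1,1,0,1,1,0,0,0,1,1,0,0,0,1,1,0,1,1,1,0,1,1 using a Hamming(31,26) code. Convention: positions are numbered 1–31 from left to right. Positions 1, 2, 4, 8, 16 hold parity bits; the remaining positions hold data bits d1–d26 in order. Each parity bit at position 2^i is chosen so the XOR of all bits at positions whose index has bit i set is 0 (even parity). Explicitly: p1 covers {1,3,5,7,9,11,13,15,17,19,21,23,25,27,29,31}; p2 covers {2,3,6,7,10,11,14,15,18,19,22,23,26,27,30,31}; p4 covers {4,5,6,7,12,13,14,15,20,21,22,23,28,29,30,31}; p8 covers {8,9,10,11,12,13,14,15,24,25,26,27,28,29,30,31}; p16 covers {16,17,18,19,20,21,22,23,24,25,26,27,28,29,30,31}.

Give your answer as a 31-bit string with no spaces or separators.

1110000011011001011000110111011

Place data at non-parity positions: p1 p2 1 p4 0 0 0 p8 1 1 0 1 1 0 0 p16 0 1 1 0 0 0 1 1 0 1 1 1 0 1 1
p1 (pos 1,3,5,7,9,11,13,15,17,19,21,23,25,27,29,31): XOR of data positions = 1⊕0⊕0⊕1⊕0⊕1⊕0⊕0⊕1⊕0⊕1⊕0⊕1⊕0⊕1 = 1
p2 (pos 2,3,6,7,10,11,14,15,18,19,22,23,26,27,30,31): XOR of data positions = 1⊕0⊕0⊕1⊕0⊕0⊕0⊕1⊕1⊕0⊕1⊕1⊕1⊕1⊕1 = 1
p4 (pos 4,5,6,7,12,13,14,15,20,21,22,23,28,29,30,31): XOR of data positions = 0⊕0⊕0⊕1⊕1⊕0⊕0⊕0⊕0⊕0⊕1⊕1⊕0⊕1⊕1 = 0
p8 (pos 8,9,10,11,12,13,14,15,24,25,26,27,28,29,30,31): XOR of data positions = 1⊕1⊕0⊕1⊕1⊕0⊕0⊕1⊕0⊕1⊕1⊕1⊕0⊕1⊕1 = 0
p16 (pos 16,17,18,19,20,21,22,23,24,25,26,27,28,29,30,31): XOR of data positions = 0⊕1⊕1⊕0⊕0⊕0⊕1⊕1⊕0⊕1⊕1⊕1⊕0⊕1⊕1 = 1
Codeword: 1110000011011001011000110111011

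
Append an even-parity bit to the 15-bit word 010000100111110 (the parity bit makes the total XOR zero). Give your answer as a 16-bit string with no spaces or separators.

XOR of the 15 data bits: 0⊕1⊕0⊕0⊕0⊕0⊕1⊕0⊕0⊕1⊕1⊕1⊕1⊕1⊕0 = 1
Parity bit = 1 (so all 16 bits XOR to 0).

0100001001111101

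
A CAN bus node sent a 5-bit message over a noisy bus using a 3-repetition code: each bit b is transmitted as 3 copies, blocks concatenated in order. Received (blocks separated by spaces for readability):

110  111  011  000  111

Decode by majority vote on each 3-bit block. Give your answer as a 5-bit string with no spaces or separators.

Block 1 (110): 2 ones → 1
Block 2 (111): 3 ones → 1
Block 3 (011): 2 ones → 1
Block 4 (000): 0 ones → 0
Block 5 (111): 3 ones → 1

11101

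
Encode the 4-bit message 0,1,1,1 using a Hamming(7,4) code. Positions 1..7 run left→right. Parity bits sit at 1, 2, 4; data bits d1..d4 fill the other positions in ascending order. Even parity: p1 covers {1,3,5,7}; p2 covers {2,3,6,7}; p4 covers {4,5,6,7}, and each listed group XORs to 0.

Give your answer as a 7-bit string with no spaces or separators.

0001111

Place data at non-parity positions: p1 p2 0 p4 1 1 1
p1 (pos 1,3,5,7): XOR of data positions = 0⊕1⊕1 = 0
p2 (pos 2,3,6,7): XOR of data positions = 0⊕1⊕1 = 0
p4 (pos 4,5,6,7): XOR of data positions = 1⊕1⊕1 = 1
Codeword: 0001111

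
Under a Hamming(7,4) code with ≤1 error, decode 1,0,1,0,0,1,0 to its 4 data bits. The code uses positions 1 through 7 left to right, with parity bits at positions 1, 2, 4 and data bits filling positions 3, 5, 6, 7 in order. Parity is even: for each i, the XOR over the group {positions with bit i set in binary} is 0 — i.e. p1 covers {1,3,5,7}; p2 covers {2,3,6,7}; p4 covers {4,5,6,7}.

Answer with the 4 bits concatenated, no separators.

s1 (pos 1,3,5,7): 1⊕1⊕0⊕0 = 0
s2 (pos 2,3,6,7): 0⊕1⊕1⊕0 = 0
s4 (pos 4,5,6,7): 0⊕0⊕1⊕0 = 1
Syndrome s4…s1 = 100 → error at position 4.
Flip position 4: 1010010 → 1011010
Read data bits from positions 3,5,6,7: 1010

1010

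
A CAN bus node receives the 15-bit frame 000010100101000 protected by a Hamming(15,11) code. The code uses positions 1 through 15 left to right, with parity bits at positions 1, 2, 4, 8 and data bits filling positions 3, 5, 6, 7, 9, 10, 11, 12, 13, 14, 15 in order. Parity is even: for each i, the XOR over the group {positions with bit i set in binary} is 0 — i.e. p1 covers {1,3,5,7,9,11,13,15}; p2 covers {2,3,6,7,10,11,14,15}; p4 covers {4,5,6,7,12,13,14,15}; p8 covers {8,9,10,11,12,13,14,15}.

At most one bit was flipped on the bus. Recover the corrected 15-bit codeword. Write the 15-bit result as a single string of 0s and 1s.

000110100101000

s1 (pos 1,3,5,7,9,11,13,15): 0⊕0⊕1⊕1⊕0⊕0⊕0⊕0 = 0
s2 (pos 2,3,6,7,10,11,14,15): 0⊕0⊕0⊕1⊕1⊕0⊕0⊕0 = 0
s4 (pos 4,5,6,7,12,13,14,15): 0⊕1⊕0⊕1⊕1⊕0⊕0⊕0 = 1
s8 (pos 8,9,10,11,12,13,14,15): 0⊕0⊕1⊕0⊕1⊕0⊕0⊕0 = 0
Syndrome s8…s1 = 0100 → error at position 4.
Flip position 4: 000010100101000 → 000110100101000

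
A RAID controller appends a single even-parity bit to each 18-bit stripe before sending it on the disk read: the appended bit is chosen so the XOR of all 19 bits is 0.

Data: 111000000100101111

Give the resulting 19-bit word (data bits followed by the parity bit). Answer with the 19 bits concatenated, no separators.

XOR of the 18 data bits: 1⊕1⊕1⊕0⊕0⊕0⊕0⊕0⊕0⊕1⊕0⊕0⊕1⊕0⊕1⊕1⊕1⊕1 = 1
Parity bit = 1 (so all 19 bits XOR to 0).

1110000001001011111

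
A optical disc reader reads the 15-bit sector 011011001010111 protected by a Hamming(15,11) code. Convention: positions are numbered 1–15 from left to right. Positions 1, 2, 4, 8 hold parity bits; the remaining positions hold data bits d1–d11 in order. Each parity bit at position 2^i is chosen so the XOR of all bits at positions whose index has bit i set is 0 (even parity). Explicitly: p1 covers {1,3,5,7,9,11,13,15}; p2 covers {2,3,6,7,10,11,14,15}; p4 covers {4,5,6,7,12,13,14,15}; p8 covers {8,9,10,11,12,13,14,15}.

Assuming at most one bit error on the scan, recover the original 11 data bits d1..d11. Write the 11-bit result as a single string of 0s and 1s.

s1 (pos 1,3,5,7,9,11,13,15): 0⊕1⊕1⊕0⊕1⊕1⊕1⊕1 = 0
s2 (pos 2,3,6,7,10,11,14,15): 1⊕1⊕1⊕0⊕0⊕1⊕1⊕1 = 0
s4 (pos 4,5,6,7,12,13,14,15): 0⊕1⊕1⊕0⊕0⊕1⊕1⊕1 = 1
s8 (pos 8,9,10,11,12,13,14,15): 0⊕1⊕0⊕1⊕0⊕1⊕1⊕1 = 1
Syndrome s8…s1 = 1100 → error at position 12.
Flip position 12: 011011001010111 → 011011001011111
Read data bits from positions 3,5,6,7,9,10,11,12,13,14,15: 11101011111

11101011111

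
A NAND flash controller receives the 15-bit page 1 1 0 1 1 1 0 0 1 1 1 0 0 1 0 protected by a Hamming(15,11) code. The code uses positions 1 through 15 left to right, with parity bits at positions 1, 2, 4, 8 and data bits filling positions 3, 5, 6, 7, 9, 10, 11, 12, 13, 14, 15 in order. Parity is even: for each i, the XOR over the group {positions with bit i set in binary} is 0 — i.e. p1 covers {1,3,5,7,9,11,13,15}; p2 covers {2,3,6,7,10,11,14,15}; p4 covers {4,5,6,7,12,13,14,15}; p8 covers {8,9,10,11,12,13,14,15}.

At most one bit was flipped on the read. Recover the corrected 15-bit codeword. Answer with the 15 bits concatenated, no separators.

s1 (pos 1,3,5,7,9,11,13,15): 1⊕0⊕1⊕0⊕1⊕1⊕0⊕0 = 0
s2 (pos 2,3,6,7,10,11,14,15): 1⊕0⊕1⊕0⊕1⊕1⊕1⊕0 = 1
s4 (pos 4,5,6,7,12,13,14,15): 1⊕1⊕1⊕0⊕0⊕0⊕1⊕0 = 0
s8 (pos 8,9,10,11,12,13,14,15): 0⊕1⊕1⊕1⊕0⊕0⊕1⊕0 = 0
Syndrome s8…s1 = 0010 → error at position 2.
Flip position 2: 110111001110010 → 100111001110010

100111001110010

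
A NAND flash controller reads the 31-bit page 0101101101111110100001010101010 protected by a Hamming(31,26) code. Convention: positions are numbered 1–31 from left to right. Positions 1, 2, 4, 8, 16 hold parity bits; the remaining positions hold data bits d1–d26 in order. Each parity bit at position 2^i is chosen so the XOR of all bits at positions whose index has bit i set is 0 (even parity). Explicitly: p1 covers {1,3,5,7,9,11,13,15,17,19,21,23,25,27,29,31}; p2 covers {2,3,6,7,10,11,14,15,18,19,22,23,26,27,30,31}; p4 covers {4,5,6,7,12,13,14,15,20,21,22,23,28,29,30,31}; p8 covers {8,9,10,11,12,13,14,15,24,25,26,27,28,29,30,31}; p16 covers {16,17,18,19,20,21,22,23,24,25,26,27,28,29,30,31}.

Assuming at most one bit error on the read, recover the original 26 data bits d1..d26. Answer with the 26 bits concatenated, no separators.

s1 (pos 1,3,5,7,9,11,13,15,17,19,21,23,25,27,29,31): 0⊕0⊕1⊕1⊕0⊕1⊕1⊕1⊕1⊕0⊕0⊕0⊕0⊕0⊕0⊕0 = 0
s2 (pos 2,3,6,7,10,11,14,15,18,19,22,23,26,27,30,31): 1⊕0⊕0⊕1⊕1⊕1⊕1⊕1⊕0⊕0⊕1⊕0⊕1⊕0⊕1⊕0 = 1
s4 (pos 4,5,6,7,12,13,14,15,20,21,22,23,28,29,30,31): 1⊕1⊕0⊕1⊕1⊕1⊕1⊕1⊕0⊕0⊕1⊕0⊕1⊕0⊕1⊕0 = 0
s8 (pos 8,9,10,11,12,13,14,15,24,25,26,27,28,29,30,31): 1⊕0⊕1⊕1⊕1⊕1⊕1⊕1⊕1⊕0⊕1⊕0⊕1⊕0⊕1⊕0 = 1
s16 (pos 16,17,18,19,20,21,22,23,24,25,26,27,28,29,30,31): 0⊕1⊕0⊕0⊕0⊕0⊕1⊕0⊕1⊕0⊕1⊕0⊕1⊕0⊕1⊕0 = 0
Syndrome s16…s1 = 01010 → error at position 10.
Flip position 10: 0101101101111110100001010101010 → 0101101100111110100001010101010
Read data bits from positions 3,5,6,7,9,10,11,12,13,14,15,17,18,19,20,21,22,23,24,25,26,27,28,29,30,31: 01010011111100001010101010

01010011111100001010101010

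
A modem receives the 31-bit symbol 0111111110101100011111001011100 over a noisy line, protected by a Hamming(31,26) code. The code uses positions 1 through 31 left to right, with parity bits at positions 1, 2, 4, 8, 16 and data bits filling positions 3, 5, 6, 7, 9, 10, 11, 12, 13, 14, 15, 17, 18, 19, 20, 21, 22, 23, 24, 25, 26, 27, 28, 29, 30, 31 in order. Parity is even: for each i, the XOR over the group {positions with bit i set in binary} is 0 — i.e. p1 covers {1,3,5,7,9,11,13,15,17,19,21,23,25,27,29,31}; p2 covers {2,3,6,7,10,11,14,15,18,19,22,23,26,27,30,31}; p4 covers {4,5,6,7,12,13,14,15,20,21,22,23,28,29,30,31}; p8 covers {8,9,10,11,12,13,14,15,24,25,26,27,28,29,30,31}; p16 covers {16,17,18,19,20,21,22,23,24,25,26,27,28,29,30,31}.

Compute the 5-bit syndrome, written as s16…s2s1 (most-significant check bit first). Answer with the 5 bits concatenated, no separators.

s1 (pos 1,3,5,7,9,11,13,15,17,19,21,23,25,27,29,31): 0⊕1⊕1⊕1⊕1⊕1⊕1⊕0⊕0⊕1⊕1⊕0⊕1⊕1⊕1⊕0 = 1
s2 (pos 2,3,6,7,10,11,14,15,18,19,22,23,26,27,30,31): 1⊕1⊕1⊕1⊕0⊕1⊕1⊕0⊕1⊕1⊕1⊕0⊕0⊕1⊕0⊕0 = 0
s4 (pos 4,5,6,7,12,13,14,15,20,21,22,23,28,29,30,31): 1⊕1⊕1⊕1⊕0⊕1⊕1⊕0⊕1⊕1⊕1⊕0⊕1⊕1⊕0⊕0 = 1
s8 (pos 8,9,10,11,12,13,14,15,24,25,26,27,28,29,30,31): 1⊕1⊕0⊕1⊕0⊕1⊕1⊕0⊕0⊕1⊕0⊕1⊕1⊕1⊕0⊕0 = 1
s16 (pos 16,17,18,19,20,21,22,23,24,25,26,27,28,29,30,31): 0⊕0⊕1⊕1⊕1⊕1⊕1⊕0⊕0⊕1⊕0⊕1⊕1⊕1⊕0⊕0 = 1
Syndrome s16…s1 = 11101 → error at position 29.

11101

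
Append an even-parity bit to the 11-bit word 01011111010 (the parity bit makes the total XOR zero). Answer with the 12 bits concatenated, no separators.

XOR of the 11 data bits: 0⊕1⊕0⊕1⊕1⊕1⊕1⊕1⊕0⊕1⊕0 = 1
Parity bit = 1 (so all 12 bits XOR to 0).

010111110101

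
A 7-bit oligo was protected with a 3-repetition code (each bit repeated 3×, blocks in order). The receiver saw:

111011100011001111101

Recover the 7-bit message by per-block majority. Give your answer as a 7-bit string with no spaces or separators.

1101011

Block 1 (111): 3 ones → 1
Block 2 (011): 2 ones → 1
Block 3 (100): 1 one → 0
Block 4 (011): 2 ones → 1
Block 5 (001): 1 one → 0
Block 6 (111): 3 ones → 1
Block 7 (101): 2 ones → 1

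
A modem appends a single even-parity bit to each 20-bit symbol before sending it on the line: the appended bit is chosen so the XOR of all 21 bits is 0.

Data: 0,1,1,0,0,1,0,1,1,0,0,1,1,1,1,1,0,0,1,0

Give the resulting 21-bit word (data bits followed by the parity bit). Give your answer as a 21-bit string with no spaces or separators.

011001011001111100101

XOR of the 20 data bits: 0⊕1⊕1⊕0⊕0⊕1⊕0⊕1⊕1⊕0⊕0⊕1⊕1⊕1⊕1⊕1⊕0⊕0⊕1⊕0 = 1
Parity bit = 1 (so all 21 bits XOR to 0).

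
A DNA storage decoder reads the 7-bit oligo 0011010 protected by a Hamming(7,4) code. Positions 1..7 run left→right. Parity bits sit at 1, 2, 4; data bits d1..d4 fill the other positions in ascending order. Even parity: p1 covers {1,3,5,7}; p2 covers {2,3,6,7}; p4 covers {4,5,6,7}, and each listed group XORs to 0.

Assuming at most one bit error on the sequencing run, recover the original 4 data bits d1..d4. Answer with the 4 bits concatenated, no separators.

s1 (pos 1,3,5,7): 0⊕1⊕0⊕0 = 1
s2 (pos 2,3,6,7): 0⊕1⊕1⊕0 = 0
s4 (pos 4,5,6,7): 1⊕0⊕1⊕0 = 0
Syndrome s4…s1 = 001 → error at position 1.
Flip position 1: 0011010 → 1011010
Read data bits from positions 3,5,6,7: 1010

1010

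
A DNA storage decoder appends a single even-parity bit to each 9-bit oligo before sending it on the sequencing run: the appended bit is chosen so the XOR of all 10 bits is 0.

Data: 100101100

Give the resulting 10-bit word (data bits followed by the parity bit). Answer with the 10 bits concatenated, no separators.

XOR of the 9 data bits: 1⊕0⊕0⊕1⊕0⊕1⊕1⊕0⊕0 = 0
Parity bit = 0 (so all 10 bits XOR to 0).

1001011000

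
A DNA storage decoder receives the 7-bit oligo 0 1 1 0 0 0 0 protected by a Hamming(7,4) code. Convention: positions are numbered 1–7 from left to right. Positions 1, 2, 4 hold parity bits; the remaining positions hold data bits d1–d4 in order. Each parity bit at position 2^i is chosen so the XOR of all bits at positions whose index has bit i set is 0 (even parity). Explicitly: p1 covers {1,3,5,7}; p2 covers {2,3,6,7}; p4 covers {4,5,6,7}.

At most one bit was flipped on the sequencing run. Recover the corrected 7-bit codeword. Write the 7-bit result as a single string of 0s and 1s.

1110000

s1 (pos 1,3,5,7): 0⊕1⊕0⊕0 = 1
s2 (pos 2,3,6,7): 1⊕1⊕0⊕0 = 0
s4 (pos 4,5,6,7): 0⊕0⊕0⊕0 = 0
Syndrome s4…s1 = 001 → error at position 1.
Flip position 1: 0110000 → 1110000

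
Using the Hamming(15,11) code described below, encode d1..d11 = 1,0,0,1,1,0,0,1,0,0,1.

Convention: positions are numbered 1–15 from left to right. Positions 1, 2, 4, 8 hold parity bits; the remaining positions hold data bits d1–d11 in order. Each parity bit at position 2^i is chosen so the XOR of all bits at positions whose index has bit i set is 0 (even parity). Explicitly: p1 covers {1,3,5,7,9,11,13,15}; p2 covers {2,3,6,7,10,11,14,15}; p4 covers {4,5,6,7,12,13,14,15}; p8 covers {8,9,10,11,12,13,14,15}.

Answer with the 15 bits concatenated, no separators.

011100111001001

Place data at non-parity positions: p1 p2 1 p4 0 0 1 p8 1 0 0 1 0 0 1
p1 (pos 1,3,5,7,9,11,13,15): XOR of data positions = 1⊕0⊕1⊕1⊕0⊕0⊕1 = 0
p2 (pos 2,3,6,7,10,11,14,15): XOR of data positions = 1⊕0⊕1⊕0⊕0⊕0⊕1 = 1
p4 (pos 4,5,6,7,12,13,14,15): XOR of data positions = 0⊕0⊕1⊕1⊕0⊕0⊕1 = 1
p8 (pos 8,9,10,11,12,13,14,15): XOR of data positions = 1⊕0⊕0⊕1⊕0⊕0⊕1 = 1
Codeword: 011100111001001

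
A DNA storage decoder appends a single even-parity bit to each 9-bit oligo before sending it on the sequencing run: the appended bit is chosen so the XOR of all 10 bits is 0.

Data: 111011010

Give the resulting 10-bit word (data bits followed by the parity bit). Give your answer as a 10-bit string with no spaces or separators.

1110110100

XOR of the 9 data bits: 1⊕1⊕1⊕0⊕1⊕1⊕0⊕1⊕0 = 0
Parity bit = 0 (so all 10 bits XOR to 0).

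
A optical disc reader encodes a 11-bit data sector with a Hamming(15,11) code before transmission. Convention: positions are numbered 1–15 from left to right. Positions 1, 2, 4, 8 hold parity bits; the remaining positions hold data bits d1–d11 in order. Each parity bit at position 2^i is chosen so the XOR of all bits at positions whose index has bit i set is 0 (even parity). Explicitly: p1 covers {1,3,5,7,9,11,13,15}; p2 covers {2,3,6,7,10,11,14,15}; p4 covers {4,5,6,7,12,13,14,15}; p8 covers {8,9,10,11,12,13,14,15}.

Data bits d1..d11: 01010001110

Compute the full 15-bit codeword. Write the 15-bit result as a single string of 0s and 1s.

100110110001110

Place data at non-parity positions: p1 p2 0 p4 1 0 1 p8 0 0 0 1 1 1 0
p1 (pos 1,3,5,7,9,11,13,15): XOR of data positions = 0⊕1⊕1⊕0⊕0⊕1⊕0 = 1
p2 (pos 2,3,6,7,10,11,14,15): XOR of data positions = 0⊕0⊕1⊕0⊕0⊕1⊕0 = 0
p4 (pos 4,5,6,7,12,13,14,15): XOR of data positions = 1⊕0⊕1⊕1⊕1⊕1⊕0 = 1
p8 (pos 8,9,10,11,12,13,14,15): XOR of data positions = 0⊕0⊕0⊕1⊕1⊕1⊕0 = 1
Codeword: 100110110001110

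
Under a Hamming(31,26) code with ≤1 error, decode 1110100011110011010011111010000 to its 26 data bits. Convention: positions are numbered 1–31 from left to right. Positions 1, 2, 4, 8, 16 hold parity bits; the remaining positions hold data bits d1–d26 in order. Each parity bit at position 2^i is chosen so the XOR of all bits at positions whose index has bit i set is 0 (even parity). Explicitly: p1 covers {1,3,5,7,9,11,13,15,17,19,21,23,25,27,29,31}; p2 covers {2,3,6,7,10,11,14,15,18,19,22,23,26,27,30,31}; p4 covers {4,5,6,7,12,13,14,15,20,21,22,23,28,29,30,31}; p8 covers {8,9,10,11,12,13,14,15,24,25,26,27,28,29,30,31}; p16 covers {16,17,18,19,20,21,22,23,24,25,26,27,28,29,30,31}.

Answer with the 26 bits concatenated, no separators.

s1 (pos 1,3,5,7,9,11,13,15,17,19,21,23,25,27,29,31): 1⊕1⊕1⊕0⊕1⊕1⊕0⊕1⊕0⊕0⊕1⊕1⊕1⊕1⊕0⊕0 = 0
s2 (pos 2,3,6,7,10,11,14,15,18,19,22,23,26,27,30,31): 1⊕1⊕0⊕0⊕1⊕1⊕0⊕1⊕1⊕0⊕1⊕1⊕0⊕1⊕0⊕0 = 1
s4 (pos 4,5,6,7,12,13,14,15,20,21,22,23,28,29,30,31): 0⊕1⊕0⊕0⊕1⊕0⊕0⊕1⊕0⊕1⊕1⊕1⊕0⊕0⊕0⊕0 = 0
s8 (pos 8,9,10,11,12,13,14,15,24,25,26,27,28,29,30,31): 0⊕1⊕1⊕1⊕1⊕0⊕0⊕1⊕1⊕1⊕0⊕1⊕0⊕0⊕0⊕0 = 0
s16 (pos 16,17,18,19,20,21,22,23,24,25,26,27,28,29,30,31): 1⊕0⊕1⊕0⊕0⊕1⊕1⊕1⊕1⊕1⊕0⊕1⊕0⊕0⊕0⊕0 = 0
Syndrome s16…s1 = 00010 → error at position 2.
Flip position 2: 1110100011110011010011111010000 → 1010100011110011010011111010000
Read data bits from positions 3,5,6,7,9,10,11,12,13,14,15,17,18,19,20,21,22,23,24,25,26,27,28,29,30,31: 11001111001010011111010000

11001111001010011111010000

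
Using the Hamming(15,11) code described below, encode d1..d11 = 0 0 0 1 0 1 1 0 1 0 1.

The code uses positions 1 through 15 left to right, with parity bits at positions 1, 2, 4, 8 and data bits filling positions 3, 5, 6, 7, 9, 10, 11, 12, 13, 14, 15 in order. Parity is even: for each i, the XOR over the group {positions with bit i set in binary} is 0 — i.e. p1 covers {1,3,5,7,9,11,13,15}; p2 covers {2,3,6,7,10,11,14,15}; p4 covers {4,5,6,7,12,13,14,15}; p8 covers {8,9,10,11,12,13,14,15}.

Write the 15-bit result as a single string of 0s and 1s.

000100100110101

Place data at non-parity positions: p1 p2 0 p4 0 0 1 p8 0 1 1 0 1 0 1
p1 (pos 1,3,5,7,9,11,13,15): XOR of data positions = 0⊕0⊕1⊕0⊕1⊕1⊕1 = 0
p2 (pos 2,3,6,7,10,11,14,15): XOR of data positions = 0⊕0⊕1⊕1⊕1⊕0⊕1 = 0
p4 (pos 4,5,6,7,12,13,14,15): XOR of data positions = 0⊕0⊕1⊕0⊕1⊕0⊕1 = 1
p8 (pos 8,9,10,11,12,13,14,15): XOR of data positions = 0⊕1⊕1⊕0⊕1⊕0⊕1 = 0
Codeword: 000100100110101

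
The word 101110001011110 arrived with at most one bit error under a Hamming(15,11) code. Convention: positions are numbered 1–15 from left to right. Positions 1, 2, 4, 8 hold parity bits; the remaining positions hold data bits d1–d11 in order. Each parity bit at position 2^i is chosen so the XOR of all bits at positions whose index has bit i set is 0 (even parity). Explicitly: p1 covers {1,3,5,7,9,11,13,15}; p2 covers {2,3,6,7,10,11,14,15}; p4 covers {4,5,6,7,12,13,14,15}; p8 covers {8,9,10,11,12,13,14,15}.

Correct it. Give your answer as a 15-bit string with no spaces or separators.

101110001011100

s1 (pos 1,3,5,7,9,11,13,15): 1⊕1⊕1⊕0⊕1⊕1⊕1⊕0 = 0
s2 (pos 2,3,6,7,10,11,14,15): 0⊕1⊕0⊕0⊕0⊕1⊕1⊕0 = 1
s4 (pos 4,5,6,7,12,13,14,15): 1⊕1⊕0⊕0⊕1⊕1⊕1⊕0 = 1
s8 (pos 8,9,10,11,12,13,14,15): 0⊕1⊕0⊕1⊕1⊕1⊕1⊕0 = 1
Syndrome s8…s1 = 1110 → error at position 14.
Flip position 14: 101110001011110 → 101110001011100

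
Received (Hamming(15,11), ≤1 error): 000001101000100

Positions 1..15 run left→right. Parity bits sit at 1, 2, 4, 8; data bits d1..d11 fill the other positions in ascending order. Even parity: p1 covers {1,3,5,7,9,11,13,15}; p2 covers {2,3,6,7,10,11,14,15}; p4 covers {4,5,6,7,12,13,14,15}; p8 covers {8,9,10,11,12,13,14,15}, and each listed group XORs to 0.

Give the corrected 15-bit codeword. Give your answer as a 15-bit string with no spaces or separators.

s1 (pos 1,3,5,7,9,11,13,15): 0⊕0⊕0⊕1⊕1⊕0⊕1⊕0 = 1
s2 (pos 2,3,6,7,10,11,14,15): 0⊕0⊕1⊕1⊕0⊕0⊕0⊕0 = 0
s4 (pos 4,5,6,7,12,13,14,15): 0⊕0⊕1⊕1⊕0⊕1⊕0⊕0 = 1
s8 (pos 8,9,10,11,12,13,14,15): 0⊕1⊕0⊕0⊕0⊕1⊕0⊕0 = 0
Syndrome s8…s1 = 0101 → error at position 5.
Flip position 5: 000001101000100 → 000011101000100

000011101000100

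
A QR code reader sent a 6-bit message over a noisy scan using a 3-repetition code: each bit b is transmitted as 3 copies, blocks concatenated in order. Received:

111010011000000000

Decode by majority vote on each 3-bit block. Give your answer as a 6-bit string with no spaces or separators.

101000

Block 1 (111): 3 ones → 1
Block 2 (010): 1 one → 0
Block 3 (011): 2 ones → 1
Block 4 (000): 0 ones → 0
Block 5 (000): 0 ones → 0
Block 6 (000): 0 ones → 0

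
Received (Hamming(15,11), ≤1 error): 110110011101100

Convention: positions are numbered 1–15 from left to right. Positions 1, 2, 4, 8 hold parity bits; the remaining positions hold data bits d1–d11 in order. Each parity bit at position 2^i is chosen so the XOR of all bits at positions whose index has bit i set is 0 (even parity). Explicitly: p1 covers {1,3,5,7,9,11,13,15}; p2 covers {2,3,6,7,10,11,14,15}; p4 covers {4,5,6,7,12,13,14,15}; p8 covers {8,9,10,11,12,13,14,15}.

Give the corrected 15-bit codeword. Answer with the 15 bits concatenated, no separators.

s1 (pos 1,3,5,7,9,11,13,15): 1⊕0⊕1⊕0⊕1⊕0⊕1⊕0 = 0
s2 (pos 2,3,6,7,10,11,14,15): 1⊕0⊕0⊕0⊕1⊕0⊕0⊕0 = 0
s4 (pos 4,5,6,7,12,13,14,15): 1⊕1⊕0⊕0⊕1⊕1⊕0⊕0 = 0
s8 (pos 8,9,10,11,12,13,14,15): 1⊕1⊕1⊕0⊕1⊕1⊕0⊕0 = 1
Syndrome s8…s1 = 1000 → error at position 8.
Flip position 8: 110110011101100 → 110110001101100

110110001101100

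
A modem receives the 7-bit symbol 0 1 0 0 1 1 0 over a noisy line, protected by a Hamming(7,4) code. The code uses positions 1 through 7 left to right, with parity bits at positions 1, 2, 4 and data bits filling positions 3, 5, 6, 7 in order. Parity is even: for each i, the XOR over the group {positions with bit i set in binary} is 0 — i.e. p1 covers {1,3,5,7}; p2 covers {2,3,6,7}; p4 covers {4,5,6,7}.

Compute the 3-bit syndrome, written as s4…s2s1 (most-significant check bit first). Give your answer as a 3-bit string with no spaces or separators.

s1 (pos 1,3,5,7): 0⊕0⊕1⊕0 = 1
s2 (pos 2,3,6,7): 1⊕0⊕1⊕0 = 0
s4 (pos 4,5,6,7): 0⊕1⊕1⊕0 = 0
Syndrome s4…s1 = 001 → error at position 1.

001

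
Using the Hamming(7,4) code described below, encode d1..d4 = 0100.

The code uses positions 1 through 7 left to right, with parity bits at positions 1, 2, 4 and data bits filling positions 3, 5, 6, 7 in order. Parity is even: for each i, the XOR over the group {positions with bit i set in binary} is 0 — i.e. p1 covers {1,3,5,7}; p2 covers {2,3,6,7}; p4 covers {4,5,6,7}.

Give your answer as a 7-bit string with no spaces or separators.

Place data at non-parity positions: p1 p2 0 p4 1 0 0
p1 (pos 1,3,5,7): XOR of data positions = 0⊕1⊕0 = 1
p2 (pos 2,3,6,7): XOR of data positions = 0⊕0⊕0 = 0
p4 (pos 4,5,6,7): XOR of data positions = 1⊕0⊕0 = 1
Codeword: 1001100

1001100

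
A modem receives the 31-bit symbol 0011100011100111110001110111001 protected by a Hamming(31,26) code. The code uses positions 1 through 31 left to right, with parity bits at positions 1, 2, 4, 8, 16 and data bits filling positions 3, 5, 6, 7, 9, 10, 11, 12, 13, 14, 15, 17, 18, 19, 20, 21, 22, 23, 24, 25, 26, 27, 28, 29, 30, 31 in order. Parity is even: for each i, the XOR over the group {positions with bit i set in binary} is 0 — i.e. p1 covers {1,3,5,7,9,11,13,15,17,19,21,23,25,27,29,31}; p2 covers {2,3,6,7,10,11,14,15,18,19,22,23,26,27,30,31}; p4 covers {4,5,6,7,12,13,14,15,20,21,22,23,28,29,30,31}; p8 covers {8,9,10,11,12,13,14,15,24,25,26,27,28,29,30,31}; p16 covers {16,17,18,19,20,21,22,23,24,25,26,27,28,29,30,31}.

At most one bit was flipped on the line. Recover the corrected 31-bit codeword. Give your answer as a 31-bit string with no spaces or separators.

s1 (pos 1,3,5,7,9,11,13,15,17,19,21,23,25,27,29,31): 0⊕1⊕1⊕0⊕1⊕1⊕0⊕1⊕1⊕0⊕0⊕1⊕0⊕1⊕0⊕1 = 1
s2 (pos 2,3,6,7,10,11,14,15,18,19,22,23,26,27,30,31): 0⊕1⊕0⊕0⊕1⊕1⊕1⊕1⊕1⊕0⊕1⊕1⊕1⊕1⊕0⊕1 = 1
s4 (pos 4,5,6,7,12,13,14,15,20,21,22,23,28,29,30,31): 1⊕1⊕0⊕0⊕0⊕0⊕1⊕1⊕0⊕0⊕1⊕1⊕1⊕0⊕0⊕1 = 0
s8 (pos 8,9,10,11,12,13,14,15,24,25,26,27,28,29,30,31): 0⊕1⊕1⊕1⊕0⊕0⊕1⊕1⊕1⊕0⊕1⊕1⊕1⊕0⊕0⊕1 = 0
s16 (pos 16,17,18,19,20,21,22,23,24,25,26,27,28,29,30,31): 1⊕1⊕1⊕0⊕0⊕0⊕1⊕1⊕1⊕0⊕1⊕1⊕1⊕0⊕0⊕1 = 0
Syndrome s16…s1 = 00011 → error at position 3.
Flip position 3: 0011100011100111110001110111001 → 0001100011100111110001110111001

0001100011100111110001110111001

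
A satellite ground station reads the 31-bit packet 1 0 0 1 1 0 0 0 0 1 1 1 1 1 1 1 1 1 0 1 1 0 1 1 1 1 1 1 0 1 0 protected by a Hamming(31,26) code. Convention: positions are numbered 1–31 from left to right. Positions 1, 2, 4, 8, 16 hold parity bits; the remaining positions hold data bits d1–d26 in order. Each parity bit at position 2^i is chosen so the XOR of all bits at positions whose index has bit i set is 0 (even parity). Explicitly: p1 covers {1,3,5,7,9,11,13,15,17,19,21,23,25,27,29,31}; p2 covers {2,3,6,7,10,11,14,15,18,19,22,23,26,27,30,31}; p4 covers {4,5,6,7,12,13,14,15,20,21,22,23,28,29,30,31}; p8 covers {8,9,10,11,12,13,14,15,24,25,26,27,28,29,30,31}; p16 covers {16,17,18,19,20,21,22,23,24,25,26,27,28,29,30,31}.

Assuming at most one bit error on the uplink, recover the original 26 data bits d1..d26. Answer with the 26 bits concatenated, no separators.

01100111111110110111111010

s1 (pos 1,3,5,7,9,11,13,15,17,19,21,23,25,27,29,31): 1⊕0⊕1⊕0⊕0⊕1⊕1⊕1⊕1⊕0⊕1⊕1⊕1⊕1⊕0⊕0 = 0
s2 (pos 2,3,6,7,10,11,14,15,18,19,22,23,26,27,30,31): 0⊕0⊕0⊕0⊕1⊕1⊕1⊕1⊕1⊕0⊕0⊕1⊕1⊕1⊕1⊕0 = 1
s4 (pos 4,5,6,7,12,13,14,15,20,21,22,23,28,29,30,31): 1⊕1⊕0⊕0⊕1⊕1⊕1⊕1⊕1⊕1⊕0⊕1⊕1⊕0⊕1⊕0 = 1
s8 (pos 8,9,10,11,12,13,14,15,24,25,26,27,28,29,30,31): 0⊕0⊕1⊕1⊕1⊕1⊕1⊕1⊕1⊕1⊕1⊕1⊕1⊕0⊕1⊕0 = 0
s16 (pos 16,17,18,19,20,21,22,23,24,25,26,27,28,29,30,31): 1⊕1⊕1⊕0⊕1⊕1⊕0⊕1⊕1⊕1⊕1⊕1⊕1⊕0⊕1⊕0 = 0
Syndrome s16…s1 = 00110 → error at position 6.
Flip position 6: 1001100001111111110110111111010 → 1001110001111111110110111111010
Read data bits from positions 3,5,6,7,9,10,11,12,13,14,15,17,18,19,20,21,22,23,24,25,26,27,28,29,30,31: 01100111111110110111111010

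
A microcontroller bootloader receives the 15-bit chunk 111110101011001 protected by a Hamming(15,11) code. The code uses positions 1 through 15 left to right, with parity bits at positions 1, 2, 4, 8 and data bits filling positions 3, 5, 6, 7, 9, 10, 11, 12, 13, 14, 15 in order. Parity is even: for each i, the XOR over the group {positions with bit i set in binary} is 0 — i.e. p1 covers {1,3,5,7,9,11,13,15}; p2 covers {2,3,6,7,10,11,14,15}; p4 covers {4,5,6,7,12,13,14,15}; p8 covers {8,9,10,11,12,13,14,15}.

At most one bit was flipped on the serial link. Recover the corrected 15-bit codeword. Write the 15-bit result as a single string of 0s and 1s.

111110001011001

s1 (pos 1,3,5,7,9,11,13,15): 1⊕1⊕1⊕1⊕1⊕1⊕0⊕1 = 1
s2 (pos 2,3,6,7,10,11,14,15): 1⊕1⊕0⊕1⊕0⊕1⊕0⊕1 = 1
s4 (pos 4,5,6,7,12,13,14,15): 1⊕1⊕0⊕1⊕1⊕0⊕0⊕1 = 1
s8 (pos 8,9,10,11,12,13,14,15): 0⊕1⊕0⊕1⊕1⊕0⊕0⊕1 = 0
Syndrome s8…s1 = 0111 → error at position 7.
Flip position 7: 111110101011001 → 111110001011001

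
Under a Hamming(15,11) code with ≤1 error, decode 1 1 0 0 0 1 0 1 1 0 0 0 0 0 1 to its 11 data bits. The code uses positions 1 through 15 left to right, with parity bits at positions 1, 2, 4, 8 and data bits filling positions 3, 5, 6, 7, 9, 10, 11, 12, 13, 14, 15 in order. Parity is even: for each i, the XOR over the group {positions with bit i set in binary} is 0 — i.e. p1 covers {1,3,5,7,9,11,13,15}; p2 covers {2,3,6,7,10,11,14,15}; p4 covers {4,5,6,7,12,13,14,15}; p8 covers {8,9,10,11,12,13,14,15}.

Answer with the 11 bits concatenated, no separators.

00101010001

s1 (pos 1,3,5,7,9,11,13,15): 1⊕0⊕0⊕0⊕1⊕0⊕0⊕1 = 1
s2 (pos 2,3,6,7,10,11,14,15): 1⊕0⊕1⊕0⊕0⊕0⊕0⊕1 = 1
s4 (pos 4,5,6,7,12,13,14,15): 0⊕0⊕1⊕0⊕0⊕0⊕0⊕1 = 0
s8 (pos 8,9,10,11,12,13,14,15): 1⊕1⊕0⊕0⊕0⊕0⊕0⊕1 = 1
Syndrome s8…s1 = 1011 → error at position 11.
Flip position 11: 110001011000001 → 110001011010001
Read data bits from positions 3,5,6,7,9,10,11,12,13,14,15: 00101010001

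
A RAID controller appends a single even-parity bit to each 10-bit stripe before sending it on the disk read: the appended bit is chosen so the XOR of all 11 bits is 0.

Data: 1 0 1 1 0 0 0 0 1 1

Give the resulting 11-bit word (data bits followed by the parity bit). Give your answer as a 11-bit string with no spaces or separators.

10110000111

XOR of the 10 data bits: 1⊕0⊕1⊕1⊕0⊕0⊕0⊕0⊕1⊕1 = 1
Parity bit = 1 (so all 11 bits XOR to 0).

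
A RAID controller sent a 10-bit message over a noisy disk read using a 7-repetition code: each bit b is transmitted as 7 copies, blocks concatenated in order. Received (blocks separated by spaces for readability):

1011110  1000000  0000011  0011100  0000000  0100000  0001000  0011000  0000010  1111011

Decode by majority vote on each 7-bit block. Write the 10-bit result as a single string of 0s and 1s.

Block 1 (1011110): 5 ones → 1
Block 2 (1000000): 1 one → 0
Block 3 (0000011): 2 ones → 0
Block 4 (0011100): 3 ones → 0
Block 5 (0000000): 0 ones → 0
Block 6 (0100000): 1 one → 0
Block 7 (0001000): 1 one → 0
Block 8 (0011000): 2 ones → 0
Block 9 (0000010): 1 one → 0
Block 10 (1111011): 6 ones → 1

1000000001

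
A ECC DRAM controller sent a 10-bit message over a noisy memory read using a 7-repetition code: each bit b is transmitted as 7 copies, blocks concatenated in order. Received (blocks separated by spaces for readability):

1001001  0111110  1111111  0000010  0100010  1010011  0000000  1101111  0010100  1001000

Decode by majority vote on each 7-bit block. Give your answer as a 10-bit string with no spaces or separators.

0110010100

Block 1 (1001001): 3 ones → 0
Block 2 (0111110): 5 ones → 1
Block 3 (1111111): 7 ones → 1
Block 4 (0000010): 1 one → 0
Block 5 (0100010): 2 ones → 0
Block 6 (1010011): 4 ones → 1
Block 7 (0000000): 0 ones → 0
Block 8 (1101111): 6 ones → 1
Block 9 (0010100): 2 ones → 0
Block 10 (1001000): 2 ones → 0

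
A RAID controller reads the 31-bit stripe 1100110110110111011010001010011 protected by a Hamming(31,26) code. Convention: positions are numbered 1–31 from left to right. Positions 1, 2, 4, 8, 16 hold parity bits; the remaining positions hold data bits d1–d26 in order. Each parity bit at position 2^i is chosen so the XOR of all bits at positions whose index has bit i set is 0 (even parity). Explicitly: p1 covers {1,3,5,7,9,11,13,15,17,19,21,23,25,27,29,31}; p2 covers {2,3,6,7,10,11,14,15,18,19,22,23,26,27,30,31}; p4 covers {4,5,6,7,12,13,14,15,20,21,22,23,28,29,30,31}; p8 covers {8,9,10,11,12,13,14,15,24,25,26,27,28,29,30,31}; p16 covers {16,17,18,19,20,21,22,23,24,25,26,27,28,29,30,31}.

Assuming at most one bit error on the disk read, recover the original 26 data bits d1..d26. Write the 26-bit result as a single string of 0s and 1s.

01101011011011010001010011

s1 (pos 1,3,5,7,9,11,13,15,17,19,21,23,25,27,29,31): 1⊕0⊕1⊕0⊕1⊕1⊕0⊕1⊕0⊕1⊕1⊕0⊕1⊕1⊕0⊕1 = 0
s2 (pos 2,3,6,7,10,11,14,15,18,19,22,23,26,27,30,31): 1⊕0⊕1⊕0⊕0⊕1⊕1⊕1⊕1⊕1⊕0⊕0⊕0⊕1⊕1⊕1 = 0
s4 (pos 4,5,6,7,12,13,14,15,20,21,22,23,28,29,30,31): 0⊕1⊕1⊕0⊕1⊕0⊕1⊕1⊕0⊕1⊕0⊕0⊕0⊕0⊕1⊕1 = 0
s8 (pos 8,9,10,11,12,13,14,15,24,25,26,27,28,29,30,31): 1⊕1⊕0⊕1⊕1⊕0⊕1⊕1⊕0⊕1⊕0⊕1⊕0⊕0⊕1⊕1 = 0
s16 (pos 16,17,18,19,20,21,22,23,24,25,26,27,28,29,30,31): 1⊕0⊕1⊕1⊕0⊕1⊕0⊕0⊕0⊕1⊕0⊕1⊕0⊕0⊕1⊕1 = 0
Syndrome s16…s1 = 00000 → no error.
Read data bits from positions 3,5,6,7,9,10,11,12,13,14,15,17,18,19,20,21,22,23,24,25,26,27,28,29,30,31: 01101011011011010001010011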